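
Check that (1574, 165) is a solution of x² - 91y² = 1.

Compute x² = 1574² = 2477476
Compute 91y² = 91·165² = 91·27225 = 2477475
x² - 91y² = 2477476 - 2477475 = 1
Since this equals 1, (1574, 165) is a solution.

Yes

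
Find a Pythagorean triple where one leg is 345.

We need the other leg and hypotenuse such that 345² + x² = c².
Take x = 152, c = 377: 345² + 152² = 119025 + 23104 = 142129 = 377² ✓
Triple: (345, 152, 377)

(345, 152, 377)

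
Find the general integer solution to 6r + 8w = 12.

Step 1: Compute gcd(6, 8) = 2.
Since 2 divides 12, solutions exist.

Step 2: Find a particular solution using extended Euclidean algorithm.
We get r₀ = -6, w₀ = 6.
Check: 6*-6 + 8*6 = 12 = 12 ✓

Step 3: Write the general solution.
r = -6 + (8/2)t = -6 + 4t
w = 6 - (6/2)t = 6 - 3t
for any integer t.

r = -6 + 4t, w = 6 - 3t for integer t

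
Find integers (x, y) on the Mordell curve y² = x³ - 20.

Try small integer x values and check whether x³ - 20 is a perfect square.
x = 6: x³ - 20 = 6³ - 20 = 216 - 20 = 196
Is 196 a perfect square? 14² = 196 ✓
So (x, y) = (6, -14) is a solution.

x = 6, y = -14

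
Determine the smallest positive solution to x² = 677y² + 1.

We seek the smallest positive integers (x, y) with x² - 677y² = 1, i.e., x² = 677y² + 1.
Try successive y values:
y = 1: x² = 677·1² + 1 = 678, not a perfect square
y = 2: x² = 677·2² + 1 = 2709, not a perfect square
y = 3: x² = 677·3² + 1 = 6094, not a perfect square
... continuing the search (or via continued fractions) ...
y = 52: x² = 677·52² + 1 = 1830609, x = 1353 ✓

Verify: 1353² - 677·52² = 1830609 - 1830608 = 1 ✓

x = 1353, y = 52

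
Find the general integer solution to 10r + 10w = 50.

Step 1: Compute gcd(10, 10) = 10.
Since 10 divides 50, solutions exist.

Step 2: Find a particular solution using extended Euclidean algorithm.
We get r₀ = 0, w₀ = 5.
Check: 10*0 + 10*5 = 50 = 50 ✓

Step 3: Write the general solution.
r = 0 + (10/10)t = 0 + 1t
w = 5 - (10/10)t = 5 - 1t
for any integer t.

r = 0 + 1t, w = 5 - 1t for integer t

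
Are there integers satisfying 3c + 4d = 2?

Step 1: Compute gcd(3, 4).
gcd(3, 4) = 1

Step 2: Check divisibility.
Does 1 divide 2? 2 = 1 x 2, so yes.

By the theorem on linear Diophantine equations, 3c + 4d = 2 has integer solutions if and only if gcd(3, 4) divides 2. Since 1 | 2, solutions exist.

Yes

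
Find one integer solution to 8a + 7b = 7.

Step 1: Check solvability.
gcd(8, 7) = 1
Since 1 divides 7, solutions exist.

Step 2: Apply extended Euclidean algorithm to find gcd.
We find integers such that 8*x0 + 7*y0 = 1

Step 3: Scale the particular solution.
Multiply by 7/1 = 7:
a = 7, b = -7

Step 4: Verify.
8*(7) + 7*(-7) = 7 = 7 ✓

a = 7, b = -7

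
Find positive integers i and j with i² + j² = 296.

We need to find integers i, j > 0 such that i² + j² = 296.
Trying i = 10: j² = 296 - 10² = 296 - 100 = 196
j = 14
Check: 10² + 14² = 100 + 196 = 296 ✓

296 = 10² + 14²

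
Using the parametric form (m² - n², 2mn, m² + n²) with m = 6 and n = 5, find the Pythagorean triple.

a = m² - n² = 36 - 25 = 11
b = 2mn = 2·6·5 = 60
c = m² + n² = 36 + 25 = 61
Verify: 11² + 60² = 121 + 3600 = 3721 = 61² ✓

(11, 60, 61)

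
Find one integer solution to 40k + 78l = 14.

Step 1: Check solvability.
gcd(40, 78) = 2
Since 2 divides 14, solutions exist.

Step 2: Apply extended Euclidean algorithm to find gcd.
We find integers such that 40*x0 + 78*y0 = 2

Step 3: Scale the particular solution.
Multiply by 14/2 = 7:
k = 14, l = -7

Step 4: Verify.
40*(14) + 78*(-7) = 14 = 14 ✓

k = 14, l = -7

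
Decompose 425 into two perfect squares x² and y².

We need to find integers x, y > 0 such that x² + y² = 425.
Trying x = 5: y² = 425 - 5² = 425 - 25 = 400
y = 20
Check: 5² + 20² = 25 + 400 = 425 ✓

425 = 5² + 20²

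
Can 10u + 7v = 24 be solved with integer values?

Step 1: Compute gcd(10, 7).
gcd(10, 7) = 1

Step 2: Check divisibility.
Does 1 divide 24? 24 = 1 x 24, so yes.

By the theorem on linear Diophantine equations, 10u + 7v = 24 has integer solutions if and only if gcd(10, 7) divides 24. Since 1 | 24, solutions exist.

Yes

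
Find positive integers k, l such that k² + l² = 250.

Search for k with 250 - k² a perfect square.
k = 5: 250 - 5² = 250 - 25 = 225 = 15² ✓
So k = 5, l = 15.

k = 5, l = 15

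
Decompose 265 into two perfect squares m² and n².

We need to find integers m, n > 0 such that m² + n² = 265.
Trying m = 3: n² = 265 - 3² = 265 - 9 = 256
n = 16
Check: 3² + 16² = 9 + 256 = 265 ✓

265 = 3² + 16²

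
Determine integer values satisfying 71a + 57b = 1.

Step 1: Check solvability.
gcd(71, 57) = 1
Since 1 divides 1, solutions exist.

Step 2: Apply extended Euclidean algorithm to find gcd.
We find integers such that 71*x0 + 57*y0 = 1

Step 3: Scale the particular solution.
Multiply by 1/1 = 1:
a = -4, b = 5

Step 4: Verify.
71*(-4) + 57*(5) = 1 = 1 ✓

a = -4, b = 5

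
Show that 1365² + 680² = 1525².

Compute a² + b² = 1365² + 680² = 1863225 + 462400 = 2325625
Compute c² = 1525² = 2325625
Since 2325625 = 2325625, confirmed.

Yes, it is a Pythagorean triple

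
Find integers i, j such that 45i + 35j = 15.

Step 1: Check solvability.
gcd(45, 35) = 5
Since 5 divides 15, solutions exist.

Step 2: Apply extended Euclidean algorithm to find gcd.
We find integers such that 45*x0 + 35*y0 = 5

Step 3: Scale the particular solution.
Multiply by 15/5 = 3:
i = -9, j = 12

Step 4: Verify.
45*(-9) + 35*(12) = 15 = 15 ✓

i = -9, j = 12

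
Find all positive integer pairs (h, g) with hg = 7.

The positive divisors of 7 are: 1, 7.
Each divisor d gives the pair (d, 7/d):
(1, 7), (7, 1)

(1, 7), (7, 1)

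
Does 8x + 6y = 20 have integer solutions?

Step 1: Compute gcd(8, 6).
gcd(8, 6) = 2

Step 2: Check divisibility.
Does 2 divide 20? 20 = 2 x 10, so yes.

By the theorem on linear Diophantine equations, 8x + 6y = 20 has integer solutions if and only if gcd(8, 6) divides 20. Since 2 | 20, solutions exist.

Yes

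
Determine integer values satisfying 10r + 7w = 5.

Step 1: Check solvability.
gcd(10, 7) = 1
Since 1 divides 5, solutions exist.

Step 2: Apply extended Euclidean algorithm to find gcd.
We find integers such that 10*x0 + 7*y0 = 1

Step 3: Scale the particular solution.
Multiply by 5/1 = 5:
r = -10, w = 15

Step 4: Verify.
10*(-10) + 7*(15) = 5 = 5 ✓

r = -10, w = 15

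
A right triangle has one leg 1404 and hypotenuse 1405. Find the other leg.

a² = c² - b² = 1974025 - 1971216 = 2809
a = 53

53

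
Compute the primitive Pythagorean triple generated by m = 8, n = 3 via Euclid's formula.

a = m² - n² = 8² - 3² = 64 - 9 = 55
b = 2mn = 2·8·3 = 48
c = m² + n² = 64 + 9 = 73
Verify: 55² + 48² = 3025 + 2304 = 5329 = 73² ✓

(55, 48, 73)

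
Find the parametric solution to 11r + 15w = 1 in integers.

Step 1: Compute gcd(11, 15) = 1.
Since 1 divides 1, solutions exist.

Step 2: Find a particular solution using extended Euclidean algorithm.
We get r₀ = -4, w₀ = 3.
Check: 11*-4 + 15*3 = 1 = 1 ✓

Step 3: Write the general solution.
r = -4 + (15/1)t = -4 + 15t
w = 3 - (11/1)t = 3 - 11t
for any integer t.

r = -4 + 15t, w = 3 - 11t for integer t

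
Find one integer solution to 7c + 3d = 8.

Step 1: Check solvability.
gcd(7, 3) = 1
Since 1 divides 8, solutions exist.

Step 2: Apply extended Euclidean algorithm to find gcd.
We find integers such that 7*x0 + 3*y0 = 1

Step 3: Scale the particular solution.
Multiply by 8/1 = 8:
c = 8, d = -16

Step 4: Verify.
7*(8) + 3*(-16) = 8 = 8 ✓

c = 8, d = -16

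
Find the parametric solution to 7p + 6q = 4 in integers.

Step 1: Compute gcd(7, 6) = 1.
Since 1 divides 4, solutions exist.

Step 2: Find a particular solution using extended Euclidean algorithm.
We get p₀ = 4, q₀ = -4.
Check: 7*4 + 6*-4 = 4 = 4 ✓

Step 3: Write the general solution.
p = 4 + (6/1)t = 4 + 6t
q = -4 - (7/1)t = -4 - 7t
for any integer t.

p = 4 + 6t, q = -4 - 7t for integer t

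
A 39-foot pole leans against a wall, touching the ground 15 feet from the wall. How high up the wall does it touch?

The ladder, wall, and ground form a right triangle with hypotenuse 39 and one leg 15.
By the Pythagorean theorem: h² = 39² - 15² = 1521 - 225 = 1296
h = √1296 = 36 feet

36 feet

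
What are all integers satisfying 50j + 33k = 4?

Step 1: Compute gcd(50, 33) = 1.
Since 1 divides 4, solutions exist.

Step 2: Find a particular solution using extended Euclidean algorithm.
We get j₀ = 8, k₀ = -12.
Check: 50*8 + 33*-12 = 4 = 4 ✓

Step 3: Write the general solution.
j = 8 + (33/1)t = 8 + 33t
k = -12 - (50/1)t = -12 - 50t
for any integer t.

j = 8 + 33t, k = -12 - 50t for integer t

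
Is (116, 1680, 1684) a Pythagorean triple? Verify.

Compute a² + b² = 116² + 1680² = 13456 + 2822400 = 2835856
Compute c² = 1684² = 2835856
Since 2835856 = 2835856, confirmed.

Yes, it is a Pythagorean triple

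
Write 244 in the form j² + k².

We need to find integers j, k > 0 such that j² + k² = 244.
Trying j = 10: k² = 244 - 10² = 244 - 100 = 144
k = 12
Check: 10² + 12² = 100 + 144 = 244 ✓

244 = 10² + 12²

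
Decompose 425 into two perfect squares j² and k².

We need to find integers j, k > 0 such that j² + k² = 425.
Trying j = 5: k² = 425 - 5² = 425 - 25 = 400
k = 20
Check: 5² + 20² = 25 + 400 = 425 ✓

425 = 5² + 20²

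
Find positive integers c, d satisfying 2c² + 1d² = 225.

Try small values of c and check whether (225 - 2c²)/1 is a perfect square.
c = 10: 2·10² = 200, so 1d² = 225 - 200 = 25, giving d² = 25, d = 5.
Check: 2·10² + 1·5² = 200 + 25 = 225 ✓

c = 10, d = 5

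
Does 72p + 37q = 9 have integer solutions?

Step 1: Compute gcd(72, 37).
gcd(72, 37) = 1

Step 2: Check divisibility.
Does 1 divide 9? 9 = 1 x 9, so yes.

By the theorem on linear Diophantine equations, 72p + 37q = 9 has integer solutions if and only if gcd(72, 37) divides 9. Since 1 | 9, solutions exist.

Yes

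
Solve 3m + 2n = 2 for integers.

Step 1: Check solvability.
gcd(3, 2) = 1
Since 1 divides 2, solutions exist.

Step 2: Apply extended Euclidean algorithm to find gcd.
We find integers such that 3*x0 + 2*y0 = 1

Step 3: Scale the particular solution.
Multiply by 2/1 = 2:
m = 2, n = -2

Step 4: Verify.
3*(2) + 2*(-2) = 2 = 2 ✓

m = 2, n = -2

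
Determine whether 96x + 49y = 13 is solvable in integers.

Step 1: Compute gcd(96, 49).
gcd(96, 49) = 1

Step 2: Check divisibility.
Does 1 divide 13? 13 = 1 x 13, so yes.

By the theorem on linear Diophantine equations, 96x + 49y = 13 has integer solutions if and only if gcd(96, 49) divides 13. Since 1 | 13, solutions exist.

Yes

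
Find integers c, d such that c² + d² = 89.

We need to find integers c, d > 0 such that c² + d² = 89.
Trying c = 5: d² = 89 - 5² = 89 - 25 = 64
d = 8
Check: 5² + 8² = 25 + 64 = 89 ✓

89 = 5² + 8²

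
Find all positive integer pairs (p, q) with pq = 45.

The positive divisors of 45 are: 1, 3, 5, 9, 15, 45.
Each divisor d gives the pair (d, 45/d):
(1, 45), (3, 15), (5, 9), (9, 5), (15, 3), (45, 1)

(1, 45), (3, 15), (5, 9), (9, 5), (15, 3), (45, 1)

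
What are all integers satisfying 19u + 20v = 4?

Step 1: Compute gcd(19, 20) = 1.
Since 1 divides 4, solutions exist.

Step 2: Find a particular solution using extended Euclidean algorithm.
We get u₀ = -4, v₀ = 4.
Check: 19*-4 + 20*4 = 4 = 4 ✓

Step 3: Write the general solution.
u = -4 + (20/1)t = -4 + 20t
v = 4 - (19/1)t = 4 - 19t
for any integer t.

u = -4 + 20t, v = 4 - 19t for integer t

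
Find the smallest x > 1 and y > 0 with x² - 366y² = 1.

We seek the smallest positive integers (x, y) with x² - 366y² = 1, i.e., x² = 366y² + 1.
Try successive y values:
y = 1: x² = 366·1² + 1 = 367, not a perfect square
y = 2: x² = 366·2² + 1 = 1465, not a perfect square
y = 3: x² = 366·3² + 1 = 3295, not a perfect square
... continuing the search (or via continued fractions) ...
y = 47458: x² = 366·47458² + 1 = 824327805625, x = 907925 ✓

Verify: 907925² - 366·47458² = 824327805625 - 824327805624 = 1 ✓

x = 907925, y = 47458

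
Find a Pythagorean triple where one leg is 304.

We need the other leg and hypotenuse such that 304² + x² = c².
Take x = 297, c = 425: 304² + 297² = 92416 + 88209 = 180625 = 425² ✓
Triple: (297, 304, 425)

(297, 304, 425)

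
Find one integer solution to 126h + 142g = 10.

Step 1: Check solvability.
gcd(126, 142) = 2
Since 2 divides 10, solutions exist.

Step 2: Apply extended Euclidean algorithm to find gcd.
We find integers such that 126*x0 + 142*y0 = 2

Step 3: Scale the particular solution.
Multiply by 10/2 = 5:
h = -45, g = 40

Step 4: Verify.
126*(-45) + 142*(40) = 10 = 10 ✓

h = -45, g = 40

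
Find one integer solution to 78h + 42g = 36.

Step 1: Check solvability.
gcd(78, 42) = 6
Since 6 divides 36, solutions exist.

Step 2: Apply extended Euclidean algorithm to find gcd.
We find integers such that 78*x0 + 42*y0 = 6

Step 3: Scale the particular solution.
Multiply by 36/6 = 6:
h = -6, g = 12

Step 4: Verify.
78*(-6) + 42*(12) = 36 = 36 ✓

h = -6, g = 12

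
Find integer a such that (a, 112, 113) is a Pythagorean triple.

a² = c² - b² = 113² - 112² = 12769 - 12544 = 225
a = sqrt(225) = 15

15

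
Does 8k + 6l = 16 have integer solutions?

Step 1: Compute gcd(8, 6).
gcd(8, 6) = 2

Step 2: Check divisibility.
Does 2 divide 16? 16 = 2 x 8, so yes.

By the theorem on linear Diophantine equations, 8k + 6l = 16 has integer solutions if and only if gcd(8, 6) divides 16. Since 2 | 16, solutions exist.

Yes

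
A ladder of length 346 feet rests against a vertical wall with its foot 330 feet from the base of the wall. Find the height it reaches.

The ladder, wall, and ground form a right triangle with hypotenuse 346 and one leg 330.
By the Pythagorean theorem: h² = 346² - 330² = 119716 - 108900 = 10816
h = √10816 = 104 feet

104 feet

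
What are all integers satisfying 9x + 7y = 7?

Step 1: Compute gcd(9, 7) = 1.
Since 1 divides 7, solutions exist.

Step 2: Find a particular solution using extended Euclidean algorithm.
We get x₀ = -21, y₀ = 28.
Check: 9*-21 + 7*28 = 7 = 7 ✓

Step 3: Write the general solution.
x = -21 + (7/1)t = -21 + 7t
y = 28 - (9/1)t = 28 - 9t
for any integer t.

x = -21 + 7t, y = 28 - 9t for integer t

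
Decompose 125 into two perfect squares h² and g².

We need to find integers h, g > 0 such that h² + g² = 125.
Trying h = 2: g² = 125 - 2² = 125 - 4 = 121
g = 11
Check: 2² + 11² = 4 + 121 = 125 ✓

125 = 2² + 11²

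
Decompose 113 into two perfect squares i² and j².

We need to find integers i, j > 0 such that i² + j² = 113.
Trying i = 7: j² = 113 - 7² = 113 - 49 = 64
j = 8
Check: 7² + 8² = 49 + 64 = 113 ✓

113 = 7² + 8²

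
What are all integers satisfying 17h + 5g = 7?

Step 1: Compute gcd(17, 5) = 1.
Since 1 divides 7, solutions exist.

Step 2: Find a particular solution using extended Euclidean algorithm.
We get h₀ = -14, g₀ = 49.
Check: 17*-14 + 5*49 = 7 = 7 ✓

Step 3: Write the general solution.
h = -14 + (5/1)t = -14 + 5t
g = 49 - (17/1)t = 49 - 17t
for any integer t.

h = -14 + 5t, g = 49 - 17t for integer t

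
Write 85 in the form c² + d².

We need to find integers c, d > 0 such that c² + d² = 85.
Trying c = 2: d² = 85 - 2² = 85 - 4 = 81
d = 9
Check: 2² + 9² = 4 + 81 = 85 ✓

85 = 2² + 9²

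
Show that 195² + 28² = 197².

Compute a² + b² = 195² + 28² = 38025 + 784 = 38809
Compute c² = 197² = 38809
Since 38809 = 38809, confirmed.

Yes, it is a Pythagorean triple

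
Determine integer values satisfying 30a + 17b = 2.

Step 1: Check solvability.
gcd(30, 17) = 1
Since 1 divides 2, solutions exist.

Step 2: Apply extended Euclidean algorithm to find gcd.
We find integers such that 30*x0 + 17*y0 = 1

Step 3: Scale the particular solution.
Multiply by 2/1 = 2:
a = 8, b = -14

Step 4: Verify.
30*(8) + 17*(-14) = 2 = 2 ✓

a = 8, b = -14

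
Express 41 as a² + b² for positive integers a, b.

We need to find integers a, b > 0 such that a² + b² = 41.
Trying a = 4: b² = 41 - 4² = 41 - 16 = 25
b = 5
Check: 4² + 5² = 16 + 25 = 41 ✓

41 = 4² + 5²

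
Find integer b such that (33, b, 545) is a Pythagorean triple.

b² = c² - a² = 545² - 33² = 297025 - 1089 = 295936
b = sqrt(295936) = 544

544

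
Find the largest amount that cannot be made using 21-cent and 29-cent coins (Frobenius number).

For two coprime denominations a and b, the Frobenius number (largest value not representable as a non-negative combination) is ab - a - b.
Here gcd(21, 29) = 1, so they are coprime.
F(21, 29) = 21·29 - 21 - 29 = 609 - 50 = 559

559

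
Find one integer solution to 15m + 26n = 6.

Step 1: Check solvability.
gcd(15, 26) = 1
Since 1 divides 6, solutions exist.

Step 2: Apply extended Euclidean algorithm to find gcd.
We find integers such that 15*x0 + 26*y0 = 1

Step 3: Scale the particular solution.
Multiply by 6/1 = 6:
m = 42, n = -24

Step 4: Verify.
15*(42) + 26*(-24) = 6 = 6 ✓

m = 42, n = -24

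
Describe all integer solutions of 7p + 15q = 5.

Step 1: Compute gcd(7, 15) = 1.
Since 1 divides 5, solutions exist.

Step 2: Find a particular solution using extended Euclidean algorithm.
We get p₀ = -10, q₀ = 5.
Check: 7*-10 + 15*5 = 5 = 5 ✓

Step 3: Write the general solution.
p = -10 + (15/1)t = -10 + 15t
q = 5 - (7/1)t = 5 - 7t
for any integer t.

p = -10 + 15t, q = 5 - 7t for integer t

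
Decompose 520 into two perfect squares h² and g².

We need to find integers h, g > 0 such that h² + g² = 520.
Trying h = 6: g² = 520 - 6² = 520 - 36 = 484
g = 22
Check: 6² + 22² = 36 + 484 = 520 ✓

520 = 6² + 22²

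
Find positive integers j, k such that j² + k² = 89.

Search for j with 89 - j² a perfect square.
j = 5: 89 - 5² = 89 - 25 = 64 = 8² ✓
So j = 5, k = 8.

j = 5, k = 8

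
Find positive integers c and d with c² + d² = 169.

We need to find integers c, d > 0 such that c² + d² = 169.
Trying c = 5: d² = 169 - 5² = 169 - 25 = 144
d = 12
Check: 5² + 12² = 25 + 144 = 169 ✓

169 = 5² + 12²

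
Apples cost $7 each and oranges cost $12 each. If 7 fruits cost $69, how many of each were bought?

Let a = apples, o = oranges.
a + o = 7
7a + 12o = 69
Substitute o = 7 - a:
7a + 12(7 - a) = 69
(7 - 12)a = 69 - 84
-5a = -15
a = 3, o = 7 - 3 = 4

Apples: 3, Oranges: 4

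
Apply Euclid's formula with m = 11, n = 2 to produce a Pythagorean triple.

a = m² - n² = 11² - 2² = 121 - 4 = 117
b = 2mn = 2·11·2 = 44
c = m² + n² = 121 + 4 = 125
Verify: 117² + 44² = 13689 + 1936 = 15625 = 125² ✓

(117, 44, 125)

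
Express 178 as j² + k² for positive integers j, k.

We need to find integers j, k > 0 such that j² + k² = 178.
Trying j = 3: k² = 178 - 3² = 178 - 9 = 169
k = 13
Check: 3² + 13² = 9 + 169 = 178 ✓

178 = 3² + 13²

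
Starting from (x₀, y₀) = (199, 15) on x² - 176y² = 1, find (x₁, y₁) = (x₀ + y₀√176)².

Solutions to x² - Dy² = 1 are generated by powers of (x₀ + y₀√D).
The next solution satisfies x₁ + y₁√176 = (x₀ + y₀√176)², giving:
x₁ = x₀² + 176y₀² = 199² + 176·15² = 39601 + 39600 = 79201
y₁ = 2x₀y₀ = 2·199·15 = 5970

Verify: 79201² - 176·5970² = 6272798401 - 6272798400 = 1 ✓

x = 79201, y = 5970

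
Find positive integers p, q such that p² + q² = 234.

Search for p with 234 - p² a perfect square.
p = 3: 234 - 3² = 234 - 9 = 225 = 15² ✓
So p = 3, q = 15.

p = 3, q = 15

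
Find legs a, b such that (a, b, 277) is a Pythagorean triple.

We need a² + b² = 277² = 76729.
Trying: 115² + 252² = 13225 + 63504 = 76729 ✓

(115, 252, 277)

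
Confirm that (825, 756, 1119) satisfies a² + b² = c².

Compute a² + b² = 825² + 756² = 680625 + 571536 = 1252161
Compute c² = 1119² = 1252161
Since 1252161 = 1252161, confirmed.

Yes, it is a Pythagorean triple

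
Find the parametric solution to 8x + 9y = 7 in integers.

Step 1: Compute gcd(8, 9) = 1.
Since 1 divides 7, solutions exist.

Step 2: Find a particular solution using extended Euclidean algorithm.
We get x₀ = -7, y₀ = 7.
Check: 8*-7 + 9*7 = 7 = 7 ✓

Step 3: Write the general solution.
x = -7 + (9/1)t = -7 + 9t
y = 7 - (8/1)t = 7 - 8t
for any integer t.

x = -7 + 9t, y = 7 - 8t for integer t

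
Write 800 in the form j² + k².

We need to find integers j, k > 0 such that j² + k² = 800.
Trying j = 4: k² = 800 - 4² = 800 - 16 = 784
k = 28
Check: 4² + 28² = 16 + 784 = 800 ✓

800 = 4² + 28²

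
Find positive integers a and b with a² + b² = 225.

We need to find integers a, b > 0 such that a² + b² = 225.
Trying a = 9: b² = 225 - 9² = 225 - 81 = 144
b = 12
Check: 9² + 12² = 81 + 144 = 225 ✓

225 = 9² + 12²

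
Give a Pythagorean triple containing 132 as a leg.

We need the other leg and hypotenuse such that 132² + x² = c².
Take x = 351, c = 375: 132² + 351² = 17424 + 123201 = 140625 = 375² ✓
Triple: (351, 132, 375)

(351, 132, 375)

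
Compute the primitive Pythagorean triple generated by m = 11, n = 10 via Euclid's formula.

a = m² - n² = 11² - 10² = 121 - 100 = 21
b = 2mn = 2·11·10 = 220
c = m² + n² = 121 + 100 = 221
Verify: 21² + 220² = 441 + 48400 = 48841 = 221² ✓

(21, 220, 221)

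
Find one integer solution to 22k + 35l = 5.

Step 1: Check solvability.
gcd(22, 35) = 1
Since 1 divides 5, solutions exist.

Step 2: Apply extended Euclidean algorithm to find gcd.
We find integers such that 22*x0 + 35*y0 = 1

Step 3: Scale the particular solution.
Multiply by 5/1 = 5:
k = 40, l = -25

Step 4: Verify.
22*(40) + 35*(-25) = 5 = 5 ✓

k = 40, l = -25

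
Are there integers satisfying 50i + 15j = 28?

Step 1: Compute gcd(50, 15).
gcd(50, 15) = 5

Step 2: Check divisibility.
Does 5 divide 28? 28 = 5 x 5 + 3, so no.

By the theorem on linear Diophantine equations, 50i + 15j = 28 has integer solutions if and only if gcd(50, 15) divides 28. Since 5 does not divide 28, no solutions exist.

No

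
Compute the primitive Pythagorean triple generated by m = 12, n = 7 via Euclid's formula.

a = m² - n² = 144 - 49 = 95
b = 2mn = 2·12·7 = 168
c = m² + n² = 144 + 49 = 193
Verify: 95² + 168² = 9025 + 28224 = 37249 = 193² ✓

(95, 168, 193)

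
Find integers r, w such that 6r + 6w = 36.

Step 1: Check solvability.
gcd(6, 6) = 6
Since 6 divides 36, solutions exist.

Step 2: Apply extended Euclidean algorithm to find gcd.
We find integers such that 6*x0 + 6*y0 = 6

Step 3: Scale the particular solution.
Multiply by 36/6 = 6:
r = 0, w = 6

Step 4: Verify.
6*(0) + 6*(6) = 36 = 36 ✓

r = 0, w = 6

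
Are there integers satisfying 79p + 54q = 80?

Step 1: Compute gcd(79, 54).
gcd(79, 54) = 1

Step 2: Check divisibility.
Does 1 divide 80? 80 = 1 x 80, so yes.

By the theorem on linear Diophantine equations, 79p + 54q = 80 has integer solutions if and only if gcd(79, 54) divides 80. Since 1 | 80, solutions exist.

Yes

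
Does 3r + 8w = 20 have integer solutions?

Step 1: Compute gcd(3, 8).
gcd(3, 8) = 1

Step 2: Check divisibility.
Does 1 divide 20? 20 = 1 x 20, so yes.

By the theorem on linear Diophantine equations, 3r + 8w = 20 has integer solutions if and only if gcd(3, 8) divides 20. Since 1 | 20, solutions exist.

Yes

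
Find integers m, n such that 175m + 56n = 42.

Step 1: Check solvability.
gcd(175, 56) = 7
Since 7 divides 42, solutions exist.

Step 2: Apply extended Euclidean algorithm to find gcd.
We find integers such that 175*x0 + 56*y0 = 7

Step 3: Scale the particular solution.
Multiply by 42/7 = 6:
m = 6, n = -18

Step 4: Verify.
175*(6) + 56*(-18) = 42 = 42 ✓

m = 6, n = -18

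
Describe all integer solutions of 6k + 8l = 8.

Step 1: Compute gcd(6, 8) = 2.
Since 2 divides 8, solutions exist.

Step 2: Find a particular solution using extended Euclidean algorithm.
We get k₀ = -4, l₀ = 4.
Check: 6*-4 + 8*4 = 8 = 8 ✓

Step 3: Write the general solution.
k = -4 + (8/2)t = -4 + 4t
l = 4 - (6/2)t = 4 - 3t
for any integer t.

k = -4 + 4t, l = 4 - 3t for integer t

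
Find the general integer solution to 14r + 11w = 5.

Step 1: Compute gcd(14, 11) = 1.
Since 1 divides 5, solutions exist.

Step 2: Find a particular solution using extended Euclidean algorithm.
We get r₀ = 20, w₀ = -25.
Check: 14*20 + 11*-25 = 5 = 5 ✓

Step 3: Write the general solution.
r = 20 + (11/1)t = 20 + 11t
w = -25 - (14/1)t = -25 - 14t
for any integer t.

r = 20 + 11t, w = -25 - 14t for integer t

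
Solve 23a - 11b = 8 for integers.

Step 1: Check solvability.
gcd(23, 11) = 1
Since 1 divides 8, solutions exist.

Step 2: Apply extended Euclidean algorithm to find gcd.
We find integers such that 23*x0 + 11*y0 = 1

Step 3: Scale the particular solution.
Multiply by 8/1 = 8:
a = 8, b = 16

Step 4: Verify.
23*(8) - 11*(16) = 8 = 8 ✓

a = 8, b = 16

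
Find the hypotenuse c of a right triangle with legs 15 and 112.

c² = a² + b² = 15² + 112² = 225 + 12544 = 12769
c = 113

113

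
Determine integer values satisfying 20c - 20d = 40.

Step 1: Check solvability.
gcd(20, 20) = 20
Since 20 divides 40, solutions exist.

Step 2: Apply extended Euclidean algorithm to find gcd.
We find integers such that 20*x0 + 20*y0 = 20

Step 3: Scale the particular solution.
Multiply by 40/20 = 2:
c = 0, d = -2

Step 4: Verify.
20*(0) - 20*(-2) = 40 = 40 ✓

c = 0, d = -2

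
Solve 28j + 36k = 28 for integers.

Step 1: Check solvability.
gcd(28, 36) = 4
Since 4 divides 28, solutions exist.

Step 2: Apply extended Euclidean algorithm to find gcd.
We find integers such that 28*x0 + 36*y0 = 4

Step 3: Scale the particular solution.
Multiply by 28/4 = 7:
j = 28, k = -21

Step 4: Verify.
28*(28) + 36*(-21) = 28 = 28 ✓

j = 28, k = -21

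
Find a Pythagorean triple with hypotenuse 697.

We need a² + b² = 697² = 485809.
Trying: 455² + 528² = 207025 + 278784 = 485809 ✓

(455, 528, 697)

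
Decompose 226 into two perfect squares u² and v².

We need to find integers u, v > 0 such that u² + v² = 226.
Trying u = 1: v² = 226 - 1² = 226 - 1 = 225
v = 15
Check: 1² + 15² = 1 + 225 = 226 ✓

226 = 1² + 15²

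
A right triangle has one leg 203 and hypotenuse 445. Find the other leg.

b² = c² - a² = 198025 - 41209 = 156816
b = 396

396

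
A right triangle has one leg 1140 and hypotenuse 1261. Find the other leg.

a² = c² - b² = 1590121 - 1299600 = 290521
a = 539

539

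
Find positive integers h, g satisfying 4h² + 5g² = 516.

Try small values of h and check whether (516 - 4h²)/5 is a perfect square.
h = 2: 4·2² = 16, so 5g² = 516 - 16 = 500, giving g² = 100, g = 10.
Check: 4·2² + 5·10² = 16 + 500 = 516 ✓

h = 2, g = 10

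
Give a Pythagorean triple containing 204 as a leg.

We need the other leg and hypotenuse such that 204² + x² = c².
Take x = 855, c = 879: 204² + 855² = 41616 + 731025 = 772641 = 879² ✓
Triple: (855, 204, 879)

(855, 204, 879)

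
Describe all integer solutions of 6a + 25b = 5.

Step 1: Compute gcd(6, 25) = 1.
Since 1 divides 5, solutions exist.

Step 2: Find a particular solution using extended Euclidean algorithm.
We get a₀ = -20, b₀ = 5.
Check: 6*-20 + 25*5 = 5 = 5 ✓

Step 3: Write the general solution.
a = -20 + (25/1)t = -20 + 25t
b = 5 - (6/1)t = 5 - 6t
for any integer t.

a = -20 + 25t, b = 5 - 6t for integer t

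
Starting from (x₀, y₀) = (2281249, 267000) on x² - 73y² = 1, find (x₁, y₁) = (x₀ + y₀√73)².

Solutions to x² - Dy² = 1 are generated by powers of (x₀ + y₀√D).
The next solution satisfies x₁ + y₁√73 = (x₀ + y₀√73)², giving:
x₁ = x₀² + 73y₀² = 2281249² + 73·267000² = 5204097000001 + 5204097000000 = 10408194000001
y₁ = 2x₀y₀ = 2·2281249·267000 = 1218186966000

Verify: 10408194000001² - 73·1218186966000² = 108330502341656816388000001 - 108330502341656816388000000 = 1 ✓

x = 10408194000001, y = 1218186966000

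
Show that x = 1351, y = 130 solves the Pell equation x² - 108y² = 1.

Compute x² = 1351² = 1825201
Compute 108y² = 108·130² = 108·16900 = 1825200
x² - 108y² = 1825201 - 1825200 = 1
Since this equals 1, (1351, 130) is a solution.

Yes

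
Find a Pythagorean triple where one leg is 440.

We need the other leg and hypotenuse such that 440² + x² = c².
Take x = 279, c = 521: 440² + 279² = 193600 + 77841 = 271441 = 521² ✓
Triple: (279, 440, 521)

(279, 440, 521)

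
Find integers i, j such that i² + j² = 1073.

We need to find integers i, j > 0 such that i² + j² = 1073.
Trying i = 7: j² = 1073 - 7² = 1073 - 49 = 1024
j = 32
Check: 7² + 32² = 49 + 1024 = 1073 ✓

1073 = 7² + 32²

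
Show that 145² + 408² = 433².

Compute a² + b² = 145² + 408² = 21025 + 166464 = 187489
Compute c² = 433² = 187489
Since 187489 = 187489, confirmed.

Yes, it is a Pythagorean triple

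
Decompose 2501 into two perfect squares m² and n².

We need to find integers m, n > 0 such that m² + n² = 2501.
Trying m = 1: n² = 2501 - 1² = 2501 - 1 = 2500
n = 50
Check: 1² + 50² = 1 + 2500 = 2501 ✓

2501 = 1² + 50²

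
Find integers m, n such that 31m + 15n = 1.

Step 1: Check solvability.
gcd(31, 15) = 1
Since 1 divides 1, solutions exist.

Step 2: Apply extended Euclidean algorithm to find gcd.
We find integers such that 31*x0 + 15*y0 = 1

Step 3: Scale the particular solution.
Multiply by 1/1 = 1:
m = 1, n = -2

Step 4: Verify.
31*(1) + 15*(-2) = 1 = 1 ✓

m = 1, n = -2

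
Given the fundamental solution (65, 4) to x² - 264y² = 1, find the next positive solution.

Solutions to x² - Dy² = 1 are generated by powers of (x₀ + y₀√D).
The next solution satisfies x₁ + y₁√264 = (x₀ + y₀√264)², giving:
x₁ = x₀² + 264y₀² = 65² + 264·4² = 4225 + 4224 = 8449
y₁ = 2x₀y₀ = 2·65·4 = 520

Verify: 8449² - 264·520² = 71385601 - 71385600 = 1 ✓

x = 8449, y = 520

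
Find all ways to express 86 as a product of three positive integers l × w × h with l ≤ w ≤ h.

Iterate l from 1 to ⌊86^(1/3)⌋. For each l dividing 86, iterate w ≥ l with w dividing 86/l, and set h = 86/(l·w).
Triples found (2): (1×1×86), (1×2×43)

(1×1×86), (1×2×43)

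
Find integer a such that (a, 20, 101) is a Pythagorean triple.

a² = c² - b² = 101² - 20² = 10201 - 400 = 9801
a = sqrt(9801) = 99

99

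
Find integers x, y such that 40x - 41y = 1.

Step 1: Check solvability.
gcd(40, 41) = 1
Since 1 divides 1, solutions exist.

Step 2: Apply extended Euclidean algorithm to find gcd.
We find integers such that 40*x0 + 41*y0 = 1

Step 3: Scale the particular solution.
Multiply by 1/1 = 1:
x = -1, y = -1

Step 4: Verify.
40*(-1) - 41*(-1) = 1 = 1 ✓

x = -1, y = -1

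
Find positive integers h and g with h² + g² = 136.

We need to find integers h, g > 0 such that h² + g² = 136.
Trying h = 6: g² = 136 - 6² = 136 - 36 = 100
g = 10
Check: 6² + 10² = 36 + 100 = 136 ✓

136 = 6² + 10²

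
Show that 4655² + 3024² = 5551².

Compute a² + b² = 4655² + 3024² = 21669025 + 9144576 = 30813601
Compute c² = 5551² = 30813601
Since 30813601 = 30813601, confirmed.

Yes, it is a Pythagorean triple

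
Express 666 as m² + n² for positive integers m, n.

We need to find integers m, n > 0 such that m² + n² = 666.
Trying m = 15: n² = 666 - 15² = 666 - 225 = 441
n = 21
Check: 15² + 21² = 225 + 441 = 666 ✓

666 = 15² + 21²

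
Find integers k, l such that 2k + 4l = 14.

Step 1: Check solvability.
gcd(2, 4) = 2
Since 2 divides 14, solutions exist.

Step 2: Apply extended Euclidean algorithm to find gcd.
We find integers such that 2*x0 + 4*y0 = 2

Step 3: Scale the particular solution.
Multiply by 14/2 = 7:
k = 7, l = 0

Step 4: Verify.
2*(7) + 4*(0) = 14 = 14 ✓

k = 7, l = 0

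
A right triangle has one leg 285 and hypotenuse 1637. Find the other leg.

b² = c² - a² = 2679769 - 81225 = 2598544
b = 1612

1612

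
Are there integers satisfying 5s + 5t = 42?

Step 1: Compute gcd(5, 5).
gcd(5, 5) = 5

Step 2: Check divisibility.
Does 5 divide 42? 42 = 5 x 8 + 2, so no.

By the theorem on linear Diophantine equations, 5s + 5t = 42 has integer solutions if and only if gcd(5, 5) divides 42. Since 5 does not divide 42, no solutions exist.

No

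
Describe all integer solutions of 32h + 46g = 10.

Step 1: Compute gcd(32, 46) = 2.
Since 2 divides 10, solutions exist.

Step 2: Find a particular solution using extended Euclidean algorithm.
We get h₀ = -50, g₀ = 35.
Check: 32*-50 + 46*35 = 10 = 10 ✓

Step 3: Write the general solution.
h = -50 + (46/2)t = -50 + 23t
g = 35 - (32/2)t = 35 - 16t
for any integer t.

h = -50 + 23t, g = 35 - 16t for integer t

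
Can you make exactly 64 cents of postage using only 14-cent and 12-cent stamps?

We need non-negative x, y with 14x + 12y = 64.
gcd(14, 12) = 2 divides 64, so integer solutions exist.
Search for a non-negative one: x = 2 gives 12y = 64 - 28 = 36, so y = 3.
Check: 14·2 + 12·3 = 64 ✓

Yes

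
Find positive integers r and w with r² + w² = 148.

We need to find integers r, w > 0 such that r² + w² = 148.
Trying r = 2: w² = 148 - 2² = 148 - 4 = 144
w = 12
Check: 2² + 12² = 4 + 144 = 148 ✓

148 = 2² + 12²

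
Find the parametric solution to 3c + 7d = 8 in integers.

Step 1: Compute gcd(3, 7) = 1.
Since 1 divides 8, solutions exist.

Step 2: Find a particular solution using extended Euclidean algorithm.
We get c₀ = -16, d₀ = 8.
Check: 3*-16 + 7*8 = 8 = 8 ✓

Step 3: Write the general solution.
c = -16 + (7/1)t = -16 + 7t
d = 8 - (3/1)t = 8 - 3t
for any integer t.

c = -16 + 7t, d = 8 - 3t for integer t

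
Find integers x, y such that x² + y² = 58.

We need to find integers x, y > 0 such that x² + y² = 58.
Trying x = 3: y² = 58 - 3² = 58 - 9 = 49
y = 7
Check: 3² + 7² = 9 + 49 = 58 ✓

58 = 3² + 7²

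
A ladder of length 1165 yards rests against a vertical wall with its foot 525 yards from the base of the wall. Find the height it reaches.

The ladder, wall, and ground form a right triangle with hypotenuse 1165 and one leg 525.
By the Pythagorean theorem: h² = 1165² - 525² = 1357225 - 275625 = 1081600
h = √1081600 = 1040 yards

1040 yards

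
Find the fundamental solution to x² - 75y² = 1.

We seek the smallest positive integers (x, y) with x² - 75y² = 1, i.e., x² = 75y² + 1.
Try successive y values:
y = 1: x² = 75·1² + 1 = 76, not a perfect square
y = 2: x² = 75·2² + 1 = 301, not a perfect square
y = 3: x² = 75·3² + 1 = 676, x = 26 ✓

Verify: 26² - 75·3² = 676 - 675 = 1 ✓

x = 26, y = 3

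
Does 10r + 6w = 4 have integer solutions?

Step 1: Compute gcd(10, 6).
gcd(10, 6) = 2

Step 2: Check divisibility.
Does 2 divide 4? 4 = 2 x 2, so yes.

By the theorem on linear Diophantine equations, 10r + 6w = 4 has integer solutions if and only if gcd(10, 6) divides 4. Since 2 | 4, solutions exist.

Yes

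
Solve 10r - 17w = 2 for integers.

Step 1: Check solvability.
gcd(10, 17) = 1
Since 1 divides 2, solutions exist.

Step 2: Apply extended Euclidean algorithm to find gcd.
We find integers such that 10*x0 + 17*y0 = 1

Step 3: Scale the particular solution.
Multiply by 2/1 = 2:
r = -10, w = -6

Step 4: Verify.
10*(-10) - 17*(-6) = 2 = 2 ✓

r = -10, w = -6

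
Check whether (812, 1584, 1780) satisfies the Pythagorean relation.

Compute a² + b²:
812² + 1584² = 659344 + 2509056 = 3168400
Compute c²:
1780² = 3168400
Since 3168400 = 3168400, it is a Pythagorean triple.

Yes, it is a Pythagorean triple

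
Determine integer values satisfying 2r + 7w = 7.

Step 1: Check solvability.
gcd(2, 7) = 1
Since 1 divides 7, solutions exist.

Step 2: Apply extended Euclidean algorithm to find gcd.
We find integers such that 2*x0 + 7*y0 = 1

Step 3: Scale the particular solution.
Multiply by 7/1 = 7:
r = -21, w = 7

Step 4: Verify.
2*(-21) + 7*(7) = 7 = 7 ✓

r = -21, w = 7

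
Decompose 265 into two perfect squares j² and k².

We need to find integers j, k > 0 such that j² + k² = 265.
Trying j = 3: k² = 265 - 3² = 265 - 9 = 256
k = 16
Check: 3² + 16² = 9 + 256 = 265 ✓

265 = 3² + 16²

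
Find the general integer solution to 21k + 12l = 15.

Step 1: Compute gcd(21, 12) = 3.
Since 3 divides 15, solutions exist.

Step 2: Find a particular solution using extended Euclidean algorithm.
We get k₀ = -5, l₀ = 10.
Check: 21*-5 + 12*10 = 15 = 15 ✓

Step 3: Write the general solution.
k = -5 + (12/3)t = -5 + 4t
l = 10 - (21/3)t = 10 - 7t
for any integer t.

k = -5 + 4t, l = 10 - 7t for integer t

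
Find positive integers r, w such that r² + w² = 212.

Search for r with 212 - r² a perfect square.
r = 4: 212 - 4² = 212 - 16 = 196 = 14² ✓
So r = 4, w = 14.

r = 4, w = 14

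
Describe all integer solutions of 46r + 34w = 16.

Step 1: Compute gcd(46, 34) = 2.
Since 2 divides 16, solutions exist.

Step 2: Find a particular solution using extended Euclidean algorithm.
We get r₀ = 24, w₀ = -32.
Check: 46*24 + 34*-32 = 16 = 16 ✓

Step 3: Write the general solution.
r = 24 + (34/2)t = 24 + 17t
w = -32 - (46/2)t = -32 - 23t
for any integer t.

r = 24 + 17t, w = -32 - 23t for integer t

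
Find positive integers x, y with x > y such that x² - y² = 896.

Factor: x² - y² = (x+y)(x-y) = 896.
We need two factors of 896 with the same parity.
Use x+y = 448 and x-y = 2 (product 448·2 = 896).
Adding: 2x = 450, so x = 225.
Subtracting: 2y = 446, so y = 223.
Check: 225² - 223² = 50625 - 49729 = 896 ✓

x = 225, y = 223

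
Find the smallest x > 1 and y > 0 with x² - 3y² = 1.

We seek the smallest positive integers (x, y) with x² - 3y² = 1, i.e., x² = 3y² + 1.
Try successive y values:
y = 1: x² = 3·1² + 1 = 4, x = 2 ✓

Verify: 2² - 3·1² = 4 - 3 = 1 ✓

x = 2, y = 1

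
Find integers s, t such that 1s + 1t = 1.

Step 1: Check solvability.
gcd(1, 1) = 1
Since 1 divides 1, solutions exist.

Step 2: Apply extended Euclidean algorithm to find gcd.
We find integers such that 1*x0 + 1*y0 = 1

Step 3: Scale the particular solution.
Multiply by 1/1 = 1:
s = 0, t = 1

Step 4: Verify.
1*(0) + 1*(1) = 1 = 1 ✓

s = 0, t = 1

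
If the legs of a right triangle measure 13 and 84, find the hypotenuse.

c² = a² + b² = 13² + 84² = 169 + 7056 = 7225
c = 85

85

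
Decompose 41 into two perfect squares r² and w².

We need to find integers r, w > 0 such that r² + w² = 41.
Trying r = 4: w² = 41 - 4² = 41 - 16 = 25
w = 5
Check: 4² + 5² = 16 + 25 = 41 ✓

41 = 4² + 5²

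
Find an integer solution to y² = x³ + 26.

Try small integer x values and check whether x³ + 26 is a perfect square.
x = -1: x³ + 26 = -1³ + 26 = -1 + 26 = 25
Is 25 a perfect square? 5² = 25 ✓
So (x, y) = (-1, -5) is a solution.

x = -1, y = -5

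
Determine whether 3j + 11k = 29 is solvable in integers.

Step 1: Compute gcd(3, 11).
gcd(3, 11) = 1

Step 2: Check divisibility.
Does 1 divide 29? 29 = 1 x 29, so yes.

By the theorem on linear Diophantine equations, 3j + 11k = 29 has integer solutions if and only if gcd(3, 11) divides 29. Since 1 | 29, solutions exist.

Yes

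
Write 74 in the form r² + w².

We need to find integers r, w > 0 such that r² + w² = 74.
Trying r = 5: w² = 74 - 5² = 74 - 25 = 49
w = 7
Check: 5² + 7² = 25 + 49 = 74 ✓

74 = 5² + 7²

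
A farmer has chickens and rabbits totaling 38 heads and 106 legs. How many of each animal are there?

Let c = chickens, r = rabbits.
Heads: c + r = 38
Legs: 2c + 4r = 106
From the first equation, c = 38 - r. Substitute:
2(38 - r) + 4r = 106
76 + 2r = 106
r = (106 - 76)/2 = 15
c = 38 - 15 = 23

Chickens: 23, Rabbits: 15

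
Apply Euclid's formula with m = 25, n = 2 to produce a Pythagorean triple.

a = m² - n² = 25² - 2² = 625 - 4 = 621
b = 2mn = 2·25·2 = 100
c = m² + n² = 625 + 4 = 629
Verify: 621² + 100² = 385641 + 10000 = 395641 = 629² ✓

(621, 100, 629)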